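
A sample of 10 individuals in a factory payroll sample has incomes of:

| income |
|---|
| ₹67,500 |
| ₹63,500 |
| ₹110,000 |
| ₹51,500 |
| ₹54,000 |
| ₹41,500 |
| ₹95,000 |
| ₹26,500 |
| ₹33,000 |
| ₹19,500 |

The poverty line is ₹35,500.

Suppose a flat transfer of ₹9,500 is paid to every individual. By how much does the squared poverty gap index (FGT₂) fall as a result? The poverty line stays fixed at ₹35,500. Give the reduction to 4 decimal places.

Before: below the line — ₹19,500, ₹26,500, ₹33,000; squared poverty gap index (FGT₂) = 0.027237.
After the ₹9,500 transfer: below the line — ₹29,000; squared poverty gap index (FGT₂) = 0.003353.
Reduction = 0.027237 − 0.003353 = 0.0239.

0.0239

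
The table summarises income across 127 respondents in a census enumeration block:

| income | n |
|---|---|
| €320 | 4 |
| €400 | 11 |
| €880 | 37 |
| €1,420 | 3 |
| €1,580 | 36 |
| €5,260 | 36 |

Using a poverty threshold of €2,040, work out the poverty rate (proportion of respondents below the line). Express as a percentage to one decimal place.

71.7%

91 of the 127 respondents have income below €2,040.
H = 91/127 = 71.7%.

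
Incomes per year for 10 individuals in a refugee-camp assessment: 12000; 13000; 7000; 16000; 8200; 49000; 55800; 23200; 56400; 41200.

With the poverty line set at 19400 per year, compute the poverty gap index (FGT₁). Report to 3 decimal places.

Below the line: 7000, 8200, 12000, 13000, 16000 (q = 5 of N = 10).
Gap ratios (z−y)/z: (19400−7000)/19400 = 0.6392; (19400−8200)/19400 = 0.5773; (19400−12000)/19400 = 0.3814; (19400−13000)/19400 = 0.3299; (19400−16000)/19400 = 0.1753.
Σ = 2.103093. Dividing by the full population N = 10 gives P₁ = 0.210.

0.210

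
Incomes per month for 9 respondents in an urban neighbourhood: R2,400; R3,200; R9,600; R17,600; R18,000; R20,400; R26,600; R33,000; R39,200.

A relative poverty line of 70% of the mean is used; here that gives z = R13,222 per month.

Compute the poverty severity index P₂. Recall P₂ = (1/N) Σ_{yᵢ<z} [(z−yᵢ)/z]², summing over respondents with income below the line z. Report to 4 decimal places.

0.1466

Poor units: R2,400, R3,200, R9,600 (q = 3 of N = 9).
Relative gaps: (13222−2400)/13222 = 0.8185; (13222−3200)/13222 = 0.7580; (13222−9600)/13222 = 0.2739.
Squared: 0.6699; 0.5745; 0.0750.
Sum = 1.319491; P₂ = 1.319491 / 9 = 0.1466.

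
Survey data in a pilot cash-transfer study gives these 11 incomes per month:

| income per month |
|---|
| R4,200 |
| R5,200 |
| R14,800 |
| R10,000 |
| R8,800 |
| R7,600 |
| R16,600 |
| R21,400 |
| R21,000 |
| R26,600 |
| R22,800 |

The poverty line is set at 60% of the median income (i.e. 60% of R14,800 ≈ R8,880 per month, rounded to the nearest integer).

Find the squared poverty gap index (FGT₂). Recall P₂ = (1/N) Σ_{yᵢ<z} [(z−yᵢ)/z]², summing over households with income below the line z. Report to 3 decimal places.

Poor units: R4,200, R5,200, R7,600, R8,800 (q = 4 of N = 11).
Normalized shortfalls: (8880−4200)/8880 = 0.5270; (8880−5200)/8880 = 0.4144; (8880−7600)/8880 = 0.1441; (8880−8800)/8880 = 0.0090.
Squared: 0.2778; 0.1717; 0.0208; 0.0001.
Sum = 0.470355; P₂ = 0.470355 / 11 = 0.043.

0.043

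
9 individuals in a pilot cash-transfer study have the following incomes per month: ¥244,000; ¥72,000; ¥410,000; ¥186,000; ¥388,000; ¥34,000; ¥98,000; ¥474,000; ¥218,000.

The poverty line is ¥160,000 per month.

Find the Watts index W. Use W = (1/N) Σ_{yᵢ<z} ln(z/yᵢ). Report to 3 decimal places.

0.315

Below z: ¥34,000, ¥72,000, ¥98,000 (q = 3 of N = 9).
ln(z/y) terms: ln(160000/34000) = 1.5488; ln(160000/72000) = 0.7985; ln(160000/98000) = 0.4902.
W = 2.837527 / 9 = 0.315.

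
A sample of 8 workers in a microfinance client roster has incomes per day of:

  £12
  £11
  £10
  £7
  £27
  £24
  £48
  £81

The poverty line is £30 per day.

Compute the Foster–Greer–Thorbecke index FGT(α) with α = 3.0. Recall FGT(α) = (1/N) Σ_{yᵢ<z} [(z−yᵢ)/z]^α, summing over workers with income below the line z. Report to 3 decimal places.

0.153

Below z: £7, £10, £11, £12, £24, £27 (q = 6 of N = 8).
Normalized shortfalls: (30−7)/30 = 0.7667; (30−10)/30 = 0.6667; (30−11)/30 = 0.6333; (30−12)/30 = 0.6000; (30−24)/30 = 0.2000; (30−27)/30 = 0.1000.
Raised to α = 3.0: 0.45063; 0.29630; 0.25404; 0.21600; 0.00800; 0.00100.
Sum = 1.225963; FGT(3.0) = 1.225963 / 8 = 0.153.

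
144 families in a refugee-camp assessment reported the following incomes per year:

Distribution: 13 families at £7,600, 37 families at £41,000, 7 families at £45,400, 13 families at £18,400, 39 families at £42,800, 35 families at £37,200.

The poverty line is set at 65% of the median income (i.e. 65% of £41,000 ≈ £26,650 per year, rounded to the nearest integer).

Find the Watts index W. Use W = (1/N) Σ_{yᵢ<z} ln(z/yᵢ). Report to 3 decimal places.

Incomes under z: 13×£7,600, 13×£18,400 (q = 26 of N = 144).
Log gaps: ln(26650/7600) = 1.2546 (×13); ln(26650/18400) = 0.3704 (×13).
W = 21.126032 / 144 = 0.147.

0.147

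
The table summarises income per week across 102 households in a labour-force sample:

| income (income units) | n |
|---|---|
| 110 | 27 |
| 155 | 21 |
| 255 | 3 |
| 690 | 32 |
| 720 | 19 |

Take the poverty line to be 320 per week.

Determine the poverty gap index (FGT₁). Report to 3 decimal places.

Below the line: 27×110, 21×155, 3×255 (q = 51 of N = 102).
Shortfall ratios: (320−110)/320 = 0.6562 (×27); (320−155)/320 = 0.5156 (×21); (320−255)/320 = 0.2031 (×3).
Σ = 29.156250. Dividing by the full population N = 102 gives P₁ = 0.286.

0.286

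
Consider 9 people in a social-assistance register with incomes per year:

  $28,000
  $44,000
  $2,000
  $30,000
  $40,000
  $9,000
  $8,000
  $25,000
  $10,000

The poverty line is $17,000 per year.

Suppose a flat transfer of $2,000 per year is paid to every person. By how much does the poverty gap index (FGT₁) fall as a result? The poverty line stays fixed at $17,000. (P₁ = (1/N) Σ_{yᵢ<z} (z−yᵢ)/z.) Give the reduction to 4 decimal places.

0.0523

Before: below the line — $2,000, $8,000, $9,000, $10,000; poverty gap index (FGT₁) = 0.254902.
After the $2,000 transfer: below the line — $4,000, $10,000, $11,000, $12,000; poverty gap index (FGT₁) = 0.202614.
Reduction = 0.254902 − 0.202614 = 0.0523.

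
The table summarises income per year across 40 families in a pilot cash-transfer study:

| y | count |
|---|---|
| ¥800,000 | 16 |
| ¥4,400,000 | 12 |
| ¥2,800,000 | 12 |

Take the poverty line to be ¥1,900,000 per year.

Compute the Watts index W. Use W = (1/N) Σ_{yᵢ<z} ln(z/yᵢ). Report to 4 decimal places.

0.3460

Incomes under z: 16×¥800,000 (q = 16 of N = 40).
Log gaps: ln(1900000/800000) = 0.8650 (×16).
W = 13.839959 / 40 = 0.3460.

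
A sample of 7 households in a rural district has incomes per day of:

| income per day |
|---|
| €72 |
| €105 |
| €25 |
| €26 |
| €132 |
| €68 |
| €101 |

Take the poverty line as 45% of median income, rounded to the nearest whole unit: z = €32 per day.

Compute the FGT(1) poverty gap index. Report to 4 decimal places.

0.0580

Poor units: €25, €26 (q = 2 of N = 7).
Normalized shortfalls: (32−25)/32 = 0.2188; (32−26)/32 = 0.1875.
Σ = 0.406250. Dividing by the full population N = 7 gives P₁ = 0.0580.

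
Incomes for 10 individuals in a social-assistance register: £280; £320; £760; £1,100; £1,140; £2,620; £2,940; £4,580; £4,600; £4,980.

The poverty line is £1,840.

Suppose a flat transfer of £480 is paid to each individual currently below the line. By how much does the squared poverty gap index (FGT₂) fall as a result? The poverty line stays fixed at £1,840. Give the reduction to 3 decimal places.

0.125

Before: below the line — £280, £320, £760, £1,100, £1,140; squared poverty gap index (FGT₂) = 0.20522.
After the £480 transfer: below the line — £760, £800, £1,240, £1,580, £1,620; squared poverty gap index (FGT₂) = 0.08046.
Reduction = 0.20522 − 0.08046 = 0.125.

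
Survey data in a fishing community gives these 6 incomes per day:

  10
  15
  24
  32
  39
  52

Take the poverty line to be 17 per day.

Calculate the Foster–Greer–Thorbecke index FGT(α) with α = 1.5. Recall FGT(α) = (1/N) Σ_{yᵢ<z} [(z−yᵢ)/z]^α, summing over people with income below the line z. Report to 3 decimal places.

0.051

Poor units: 10, 15 (q = 2 of N = 6).
Shortfall ratios: (17−10)/17 = 0.4118; (17−15)/17 = 0.1176.
Raised to α = 1.5: 0.26422; 0.04035.
Sum = 0.304577; FGT(1.5) = 0.304577 / 6 = 0.051.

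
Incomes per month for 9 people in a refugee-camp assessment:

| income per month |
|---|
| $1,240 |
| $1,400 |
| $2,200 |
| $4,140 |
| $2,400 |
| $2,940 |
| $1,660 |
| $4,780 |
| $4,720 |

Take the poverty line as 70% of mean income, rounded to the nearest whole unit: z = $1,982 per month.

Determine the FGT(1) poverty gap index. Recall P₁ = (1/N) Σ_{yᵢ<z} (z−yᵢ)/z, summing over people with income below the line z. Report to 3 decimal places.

Below the line: $1,240, $1,400, $1,660 (q = 3 of N = 9).
Relative gaps: (1982−1240)/1982 = 0.3744; (1982−1400)/1982 = 0.2936; (1982−1660)/1982 = 0.1625.
Sum of shortfalls = 0.830474; P₁ averages over all N: 0.830474 / 9 = 0.092.

0.092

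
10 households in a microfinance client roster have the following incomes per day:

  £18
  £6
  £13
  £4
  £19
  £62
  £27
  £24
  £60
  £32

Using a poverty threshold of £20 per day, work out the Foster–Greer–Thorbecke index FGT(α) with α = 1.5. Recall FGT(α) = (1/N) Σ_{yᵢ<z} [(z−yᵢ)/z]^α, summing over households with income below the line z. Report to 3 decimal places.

Poor units: £4, £6, £13, £18, £19 (q = 5 of N = 10).
Gap ratios (z−y)/z: (20−4)/20 = 0.8000; (20−6)/20 = 0.7000; (20−13)/20 = 0.3500; (20−18)/20 = 0.1000; (20−19)/20 = 0.0500.
Raised to α = 1.5: 0.71554; 0.58566; 0.20706; 0.03162; 0.01118.
Sum = 1.551070; FGT(1.5) = 1.551070 / 10 = 0.155.

0.155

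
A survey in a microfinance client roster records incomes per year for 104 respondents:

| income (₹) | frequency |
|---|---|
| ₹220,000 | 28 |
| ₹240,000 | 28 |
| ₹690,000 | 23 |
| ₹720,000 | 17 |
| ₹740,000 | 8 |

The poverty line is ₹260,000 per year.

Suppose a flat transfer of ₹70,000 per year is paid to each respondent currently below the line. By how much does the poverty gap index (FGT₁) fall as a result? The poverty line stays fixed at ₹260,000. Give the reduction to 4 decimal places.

0.0621

Before: below the line — 28×₹220,000, 28×₹240,000; poverty gap index (FGT₁) = 0.062130.
After the ₹70,000 transfer: below the line — none; poverty gap index (FGT₁) = 0.000000.
Reduction = 0.062130 − 0.000000 = 0.0621.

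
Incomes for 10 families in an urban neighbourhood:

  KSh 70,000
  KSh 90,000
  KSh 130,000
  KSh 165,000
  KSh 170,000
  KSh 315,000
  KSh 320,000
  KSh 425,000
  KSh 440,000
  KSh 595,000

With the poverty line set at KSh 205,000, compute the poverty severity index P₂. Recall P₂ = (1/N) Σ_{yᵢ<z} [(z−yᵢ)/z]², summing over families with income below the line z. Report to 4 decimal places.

Incomes under z: KSh 70,000, KSh 90,000, KSh 130,000, KSh 165,000, KSh 170,000 (q = 5 of N = 10).
Shortfall ratios: (205000−70000)/205000 = 0.6585; (205000−90000)/205000 = 0.5610; (205000−130000)/205000 = 0.3659; (205000−165000)/205000 = 0.1951; (205000−170000)/205000 = 0.1707.
Squared: 0.4337; 0.3147; 0.1338; 0.0381; 0.0291.
Sum = 0.949435; P₂ = 0.949435 / 10 = 0.0949.

0.0949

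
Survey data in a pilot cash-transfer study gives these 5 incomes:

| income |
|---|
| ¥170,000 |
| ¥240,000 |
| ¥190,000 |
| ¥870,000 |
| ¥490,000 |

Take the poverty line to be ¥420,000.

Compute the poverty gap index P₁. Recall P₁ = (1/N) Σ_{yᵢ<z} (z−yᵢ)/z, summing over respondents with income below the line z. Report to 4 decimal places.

Below z: ¥170,000, ¥190,000, ¥240,000 (q = 3 of N = 5).
Shortfall ratios: (420000−170000)/420000 = 0.5952; (420000−190000)/420000 = 0.5476; (420000−240000)/420000 = 0.4286.
Σ = 1.571429. Dividing by the full population N = 5 gives P₁ = 0.3143.

0.3143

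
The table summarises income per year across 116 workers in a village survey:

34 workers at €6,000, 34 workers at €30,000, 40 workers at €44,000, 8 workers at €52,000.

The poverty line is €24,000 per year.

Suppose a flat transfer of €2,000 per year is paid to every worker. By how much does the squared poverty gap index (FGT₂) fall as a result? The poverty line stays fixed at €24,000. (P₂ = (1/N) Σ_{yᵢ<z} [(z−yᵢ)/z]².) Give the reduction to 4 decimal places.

Before: below the line — 34×€6,000; squared poverty gap index (FGT₂) = 0.164871.
After the €2,000 transfer: below the line — 34×€8,000; squared poverty gap index (FGT₂) = 0.130268.
Reduction = 0.164871 − 0.130268 = 0.0346.

0.0346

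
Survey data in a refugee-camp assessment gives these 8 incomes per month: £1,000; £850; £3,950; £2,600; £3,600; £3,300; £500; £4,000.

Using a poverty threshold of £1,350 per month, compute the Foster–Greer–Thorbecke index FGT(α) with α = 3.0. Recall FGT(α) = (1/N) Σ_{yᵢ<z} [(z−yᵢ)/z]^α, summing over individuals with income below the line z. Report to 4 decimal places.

0.0397

Incomes under z: £500, £850, £1,000 (q = 3 of N = 8).
Gap ratios (z−y)/z: (1350−500)/1350 = 0.6296; (1350−850)/1350 = 0.3704; (1350−1000)/1350 = 0.2593.
Raised to α = 3.0: 0.24961; 0.05081; 0.01743.
Sum = 0.317838; FGT(3.0) = 0.317838 / 8 = 0.0397.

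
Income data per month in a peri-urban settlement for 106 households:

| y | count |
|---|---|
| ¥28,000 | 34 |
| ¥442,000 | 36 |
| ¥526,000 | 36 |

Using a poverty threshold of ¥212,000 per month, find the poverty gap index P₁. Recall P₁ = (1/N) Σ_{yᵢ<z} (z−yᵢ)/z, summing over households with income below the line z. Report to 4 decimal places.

Below z: 34×¥28,000 (q = 34 of N = 106).
Normalized shortfalls: (212000−28000)/212000 = 0.8679 (×34).
Sum of shortfalls = 29.509434; P₁ averages over all N: 29.509434 / 106 = 0.2784.

0.2784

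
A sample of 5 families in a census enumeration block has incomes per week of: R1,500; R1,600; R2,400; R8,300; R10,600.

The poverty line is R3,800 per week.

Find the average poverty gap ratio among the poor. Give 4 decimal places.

Incomes under z: R1,500, R1,600, R2,400 (q = 3 of N = 5).
Relative gaps: 0.6053, 0.5789, 0.3684; sum = 1.552632.
I averages over the q = 3 poor units only: 1.552632 / 3 = 0.5175.

0.5175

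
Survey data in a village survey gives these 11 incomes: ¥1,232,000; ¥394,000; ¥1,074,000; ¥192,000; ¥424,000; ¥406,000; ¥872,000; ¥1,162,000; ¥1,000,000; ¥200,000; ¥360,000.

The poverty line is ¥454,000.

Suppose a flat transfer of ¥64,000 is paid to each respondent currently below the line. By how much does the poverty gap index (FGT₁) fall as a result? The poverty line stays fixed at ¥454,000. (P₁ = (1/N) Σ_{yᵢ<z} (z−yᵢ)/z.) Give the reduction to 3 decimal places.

Before: below the line — ¥192,000, ¥200,000, ¥360,000, ¥394,000, ¥406,000, ¥424,000; poverty gap index (FGT₁) = 0.14978.
After the ¥64,000 transfer: below the line — ¥256,000, ¥264,000, ¥424,000; poverty gap index (FGT₁) = 0.08370.
Reduction = 0.14978 − 0.08370 = 0.066.

0.066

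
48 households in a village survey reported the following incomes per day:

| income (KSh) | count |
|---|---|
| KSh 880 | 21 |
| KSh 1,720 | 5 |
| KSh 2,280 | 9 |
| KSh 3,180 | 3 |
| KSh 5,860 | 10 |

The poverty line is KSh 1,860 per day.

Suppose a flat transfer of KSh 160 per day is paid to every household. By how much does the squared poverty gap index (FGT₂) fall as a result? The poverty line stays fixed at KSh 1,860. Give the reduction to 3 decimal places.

0.037

Before: below the line — 21×KSh 880, 5×KSh 1,720; squared poverty gap index (FGT₂) = 0.12204.
After the KSh 160 transfer: below the line — 21×KSh 1,040; squared poverty gap index (FGT₂) = 0.08503.
Reduction = 0.12204 − 0.08503 = 0.037.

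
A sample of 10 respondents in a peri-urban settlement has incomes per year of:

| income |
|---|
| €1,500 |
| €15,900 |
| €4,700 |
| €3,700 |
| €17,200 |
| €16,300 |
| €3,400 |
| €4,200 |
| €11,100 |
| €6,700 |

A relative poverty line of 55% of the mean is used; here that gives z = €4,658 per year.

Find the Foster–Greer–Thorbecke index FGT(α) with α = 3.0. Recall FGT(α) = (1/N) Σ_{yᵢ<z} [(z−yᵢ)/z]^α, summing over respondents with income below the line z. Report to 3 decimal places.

0.034

Poor units: €1,500, €3,400, €3,700, €4,200 (q = 4 of N = 10).
Gap ratios (z−y)/z: (4658−1500)/4658 = 0.6780; (4658−3400)/4658 = 0.2701; (4658−3700)/4658 = 0.2057; (4658−4200)/4658 = 0.0983.
Raised to α = 3.0: 0.31163; 0.01970; 0.00870; 0.00095.
Sum = 0.340978; FGT(3.0) = 0.340978 / 10 = 0.034.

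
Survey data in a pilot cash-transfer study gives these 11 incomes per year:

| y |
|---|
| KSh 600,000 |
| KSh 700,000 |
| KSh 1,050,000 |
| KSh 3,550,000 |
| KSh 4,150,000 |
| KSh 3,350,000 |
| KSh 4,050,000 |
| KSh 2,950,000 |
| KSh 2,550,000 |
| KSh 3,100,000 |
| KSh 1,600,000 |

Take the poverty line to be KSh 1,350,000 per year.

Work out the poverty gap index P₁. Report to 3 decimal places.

Below z: KSh 600,000, KSh 700,000, KSh 1,050,000 (q = 3 of N = 11).
Shortfall ratios: (1350000−600000)/1350000 = 0.5556; (1350000−700000)/1350000 = 0.4815; (1350000−1050000)/1350000 = 0.2222.
Sum of shortfalls = 1.259259; P₁ averages over all N: 1.259259 / 11 = 0.114.

0.114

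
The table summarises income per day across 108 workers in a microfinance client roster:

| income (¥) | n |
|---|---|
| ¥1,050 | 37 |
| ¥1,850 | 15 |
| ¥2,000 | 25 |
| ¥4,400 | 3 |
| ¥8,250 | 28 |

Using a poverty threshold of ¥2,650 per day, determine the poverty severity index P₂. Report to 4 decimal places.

Incomes under z: 37×¥1,050, 15×¥1,850, 25×¥2,000 (q = 77 of N = 108).
Gap ratios (z−y)/z: (2650−1050)/2650 = 0.6038 (×37); (2650−1850)/2650 = 0.3019 (×15); (2650−2000)/2650 = 0.2453 (×25).
Squared: 0.3645 (×37); 0.0911 (×15); 0.0602 (×25).
Sum = 16.359203; P₂ = 16.359203 / 108 = 0.1515.

0.1515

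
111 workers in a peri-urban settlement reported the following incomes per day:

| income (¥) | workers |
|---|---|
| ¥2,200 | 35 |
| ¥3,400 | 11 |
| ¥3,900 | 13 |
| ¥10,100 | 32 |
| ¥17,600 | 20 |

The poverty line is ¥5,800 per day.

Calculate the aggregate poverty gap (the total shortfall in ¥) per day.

¥177,100

Incomes under z: 35×¥2,200, 11×¥3,400, 13×¥3,900 (q = 59 of N = 111).
Individual gaps: 35×(5800−2200) = 126000; 11×(5800−3400) = 26400; 13×(5800−3900) = 24700.
Aggregate gap = ¥177,100.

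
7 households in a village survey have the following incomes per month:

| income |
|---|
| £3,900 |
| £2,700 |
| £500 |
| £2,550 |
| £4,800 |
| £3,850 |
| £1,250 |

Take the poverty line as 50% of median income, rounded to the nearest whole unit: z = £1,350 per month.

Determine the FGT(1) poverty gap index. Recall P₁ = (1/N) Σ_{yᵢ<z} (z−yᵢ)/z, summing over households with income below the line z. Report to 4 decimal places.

0.1005

Incomes under z: £500, £1,250 (q = 2 of N = 7).
Gap ratios (z−y)/z: (1350−500)/1350 = 0.6296; (1350−1250)/1350 = 0.0741.
Sum of shortfalls = 0.703704; P₁ averages over all N: 0.703704 / 7 = 0.1005.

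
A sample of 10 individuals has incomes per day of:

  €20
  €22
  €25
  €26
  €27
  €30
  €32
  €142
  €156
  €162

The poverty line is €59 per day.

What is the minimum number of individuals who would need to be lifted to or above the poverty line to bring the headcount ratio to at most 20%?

5

7 of the 10 individuals are poor, so H = 7/10 = 0.700.
A headcount ratio of at most 20% allows at most ⌊0.20 × 10⌋ = 2 poor individuals.
So at least 7 − 2 = 5 must be lifted.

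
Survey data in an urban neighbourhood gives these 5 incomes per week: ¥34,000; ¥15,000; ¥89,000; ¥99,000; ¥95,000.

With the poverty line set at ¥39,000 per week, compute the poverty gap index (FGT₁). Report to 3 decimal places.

Incomes under z: ¥15,000, ¥34,000 (q = 2 of N = 5).
Relative gaps: (39000−15000)/39000 = 0.6154; (39000−34000)/39000 = 0.1282.
Sum of shortfalls = 0.743590; P₁ averages over all N: 0.743590 / 5 = 0.149.

0.149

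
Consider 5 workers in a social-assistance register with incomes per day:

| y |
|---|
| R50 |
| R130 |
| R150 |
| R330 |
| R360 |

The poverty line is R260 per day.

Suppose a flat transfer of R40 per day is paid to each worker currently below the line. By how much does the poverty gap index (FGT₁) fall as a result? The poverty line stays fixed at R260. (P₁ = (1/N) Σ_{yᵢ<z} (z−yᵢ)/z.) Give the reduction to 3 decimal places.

0.092

Before: below the line — R50, R130, R150; poverty gap index (FGT₁) = 0.34615.
After the R40 transfer: below the line — R90, R170, R190; poverty gap index (FGT₁) = 0.25385.
Reduction = 0.34615 − 0.25385 = 0.092.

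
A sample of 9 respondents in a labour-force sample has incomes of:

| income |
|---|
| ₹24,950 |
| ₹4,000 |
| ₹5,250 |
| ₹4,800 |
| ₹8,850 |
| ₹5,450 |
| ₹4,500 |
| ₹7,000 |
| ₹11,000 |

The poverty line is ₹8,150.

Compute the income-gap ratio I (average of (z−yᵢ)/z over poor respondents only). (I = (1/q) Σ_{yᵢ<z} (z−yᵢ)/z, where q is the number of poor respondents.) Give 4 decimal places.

0.3661

Below z: ₹4,000, ₹4,500, ₹4,800, ₹5,250, ₹5,450, ₹7,000 (q = 6 of N = 9).
Relative gaps: 0.5092, 0.4479, 0.4110, 0.3558, 0.3313, 0.1411; sum = 2.196319.
I averages over the q = 6 poor units only: 2.196319 / 6 = 0.3661.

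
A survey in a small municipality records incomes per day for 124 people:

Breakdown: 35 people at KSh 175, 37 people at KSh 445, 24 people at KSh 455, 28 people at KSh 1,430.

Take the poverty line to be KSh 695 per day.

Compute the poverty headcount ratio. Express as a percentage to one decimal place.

77.4%

96 of the 124 people have income below KSh 695.
H = 96/124 = 77.4%.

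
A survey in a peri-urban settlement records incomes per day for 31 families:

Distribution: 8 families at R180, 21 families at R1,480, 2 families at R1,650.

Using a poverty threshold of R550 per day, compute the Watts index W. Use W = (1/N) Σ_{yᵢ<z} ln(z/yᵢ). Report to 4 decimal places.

0.2882

Below the line: 8×R180 (q = 8 of N = 31).
ln(z/y) terms: ln(550/180) = 1.1170 (×8).
W = 8.935691 / 31 = 0.2882.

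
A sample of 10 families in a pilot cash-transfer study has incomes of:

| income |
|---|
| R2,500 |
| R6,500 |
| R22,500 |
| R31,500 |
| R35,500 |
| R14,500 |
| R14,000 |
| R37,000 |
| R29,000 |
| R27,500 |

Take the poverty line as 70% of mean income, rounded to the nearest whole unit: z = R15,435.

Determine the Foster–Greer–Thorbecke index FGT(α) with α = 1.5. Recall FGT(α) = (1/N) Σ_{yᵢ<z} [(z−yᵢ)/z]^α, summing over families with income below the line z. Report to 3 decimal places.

Below the line: R2,500, R6,500, R14,000, R14,500 (q = 4 of N = 10).
Normalized shortfalls: (15435−2500)/15435 = 0.8380; (15435−6500)/15435 = 0.5789; (15435−14000)/15435 = 0.0930; (15435−14500)/15435 = 0.0606.
Raised to α = 1.5: 0.76717; 0.44044; 0.02835; 0.01491.
Sum = 1.250859; FGT(1.5) = 1.250859 / 10 = 0.125.

0.125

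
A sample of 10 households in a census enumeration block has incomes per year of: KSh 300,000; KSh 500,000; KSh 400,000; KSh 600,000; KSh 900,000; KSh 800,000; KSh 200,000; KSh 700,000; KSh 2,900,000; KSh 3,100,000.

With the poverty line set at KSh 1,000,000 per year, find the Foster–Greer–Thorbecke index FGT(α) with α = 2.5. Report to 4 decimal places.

0.1610

Below the line: KSh 200,000, KSh 300,000, KSh 400,000, KSh 500,000, KSh 600,000, KSh 700,000, KSh 800,000, KSh 900,000 (q = 8 of N = 10).
Shortfall ratios: (1000000−200000)/1000000 = 0.8000; (1000000−300000)/1000000 = 0.7000; (1000000−400000)/1000000 = 0.6000; (1000000−500000)/1000000 = 0.5000; (1000000−600000)/1000000 = 0.4000; (1000000−700000)/1000000 = 0.3000; (1000000−800000)/1000000 = 0.2000; (1000000−900000)/1000000 = 0.1000.
Raised to α = 2.5: 0.57243; 0.40996; 0.27885; 0.17678; 0.10119; 0.04930; 0.01789; 0.00316.
Sum = 1.609567; FGT(2.5) = 1.609567 / 10 = 0.1610.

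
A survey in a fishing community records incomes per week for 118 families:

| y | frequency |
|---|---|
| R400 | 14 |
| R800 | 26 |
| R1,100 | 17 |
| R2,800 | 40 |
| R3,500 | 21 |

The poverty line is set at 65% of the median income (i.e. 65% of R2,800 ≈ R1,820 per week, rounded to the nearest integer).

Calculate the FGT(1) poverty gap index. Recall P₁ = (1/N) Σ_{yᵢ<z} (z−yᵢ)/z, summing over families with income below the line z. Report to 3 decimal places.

Below the line: 14×R400, 26×R800, 17×R1,100 (q = 57 of N = 118).
Shortfall ratios: (1820−400)/1820 = 0.7802 (×14); (1820−800)/1820 = 0.5604 (×26); (1820−1100)/1820 = 0.3956 (×17).
Sum of shortfalls = 32.219780; P₁ averages over all N: 32.219780 / 118 = 0.273.

0.273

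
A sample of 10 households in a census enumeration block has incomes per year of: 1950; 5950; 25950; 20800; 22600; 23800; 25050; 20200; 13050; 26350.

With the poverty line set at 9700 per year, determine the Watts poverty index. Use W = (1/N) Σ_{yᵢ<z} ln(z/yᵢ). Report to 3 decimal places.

0.209

Poor units: 1950, 5950 (q = 2 of N = 10).
ln(z/y) terms: ln(9700/1950) = 1.6043; ln(9700/5950) = 0.4887.
W = 2.093031 / 10 = 0.209.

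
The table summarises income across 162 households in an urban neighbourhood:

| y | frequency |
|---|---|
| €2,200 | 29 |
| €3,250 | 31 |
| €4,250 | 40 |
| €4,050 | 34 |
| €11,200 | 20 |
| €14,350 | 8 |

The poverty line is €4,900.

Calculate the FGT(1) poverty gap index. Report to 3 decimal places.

0.232

Below z: 29×€2,200, 31×€3,250, 34×€4,050, 40×€4,250 (q = 134 of N = 162).
Gap ratios (z−y)/z: (4900−2200)/4900 = 0.5510 (×29); (4900−3250)/4900 = 0.3367 (×31); (4900−4050)/4900 = 0.1735 (×34); (4900−4250)/4900 = 0.1327 (×40).
Sum of shortfalls = 37.622449; P₁ averages over all N: 37.622449 / 162 = 0.232.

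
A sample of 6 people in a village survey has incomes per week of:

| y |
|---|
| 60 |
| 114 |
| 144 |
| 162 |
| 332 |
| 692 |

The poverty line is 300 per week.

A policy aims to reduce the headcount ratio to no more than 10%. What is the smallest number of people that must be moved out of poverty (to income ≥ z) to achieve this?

4

Currently q = 4 of N = 6 are below the line (H = 0.667).
A headcount ratio of at most 10% allows at most ⌊0.10 × 6⌋ = 0 poor people.
So at least 4 − 0 = 4 must be lifted.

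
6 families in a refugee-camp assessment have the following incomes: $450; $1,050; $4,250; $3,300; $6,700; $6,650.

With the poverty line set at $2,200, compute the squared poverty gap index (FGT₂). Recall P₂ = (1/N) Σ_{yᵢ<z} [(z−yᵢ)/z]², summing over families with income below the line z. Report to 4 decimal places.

0.1510

Incomes under z: $450, $1,050 (q = 2 of N = 6).
Relative gaps: (2200−450)/2200 = 0.7955; (2200−1050)/2200 = 0.5227.
Squared: 0.6327; 0.2732.
Sum = 0.905992; P₂ = 0.905992 / 6 = 0.1510.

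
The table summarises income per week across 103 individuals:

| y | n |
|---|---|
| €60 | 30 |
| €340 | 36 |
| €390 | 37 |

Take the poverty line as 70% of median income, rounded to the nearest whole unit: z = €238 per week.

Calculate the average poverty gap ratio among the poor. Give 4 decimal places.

0.7479

Below z: 30×€60 (q = 30 of N = 103).
Shortfall ratios (z−y)/z: 0.7479 (×30); sum = 22.436975.
I averages over the q = 30 poor units only: 22.436975 / 30 = 0.7479.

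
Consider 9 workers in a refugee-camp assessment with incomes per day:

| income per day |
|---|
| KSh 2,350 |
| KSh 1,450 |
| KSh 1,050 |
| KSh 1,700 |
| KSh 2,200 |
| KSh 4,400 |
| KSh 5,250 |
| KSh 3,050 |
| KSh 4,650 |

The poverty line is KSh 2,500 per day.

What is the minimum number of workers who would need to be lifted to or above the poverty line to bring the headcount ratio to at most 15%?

Currently q = 5 of N = 9 are below the line (H = 0.556).
A headcount ratio of at most 15% allows at most ⌊0.15 × 9⌋ = 1 poor workers.
So at least 5 − 1 = 4 must be lifted.

4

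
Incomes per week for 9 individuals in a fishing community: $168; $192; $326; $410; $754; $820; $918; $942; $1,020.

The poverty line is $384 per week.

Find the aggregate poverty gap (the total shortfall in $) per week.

$466

Below z: $168, $192, $326 (q = 3 of N = 9).
Individual gaps: 384−168 = 216; 384−192 = 192; 384−326 = 58.
Aggregate gap = $466.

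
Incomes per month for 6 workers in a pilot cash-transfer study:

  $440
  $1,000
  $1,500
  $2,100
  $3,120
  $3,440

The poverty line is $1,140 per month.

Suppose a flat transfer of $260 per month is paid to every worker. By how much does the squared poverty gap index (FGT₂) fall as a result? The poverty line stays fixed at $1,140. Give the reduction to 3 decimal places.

Before: below the line — $440, $1,000; squared poverty gap index (FGT₂) = 0.06535.
After the $260 transfer: below the line — $700; squared poverty gap index (FGT₂) = 0.02483.
Reduction = 0.06535 − 0.02483 = 0.041.

0.041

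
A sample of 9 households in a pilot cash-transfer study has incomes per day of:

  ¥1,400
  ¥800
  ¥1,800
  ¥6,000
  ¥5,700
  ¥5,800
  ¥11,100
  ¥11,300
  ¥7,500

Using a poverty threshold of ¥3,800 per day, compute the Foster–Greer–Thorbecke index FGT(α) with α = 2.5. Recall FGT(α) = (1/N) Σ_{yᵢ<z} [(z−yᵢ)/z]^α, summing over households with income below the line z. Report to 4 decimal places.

0.1191

Below the line: ¥800, ¥1,400, ¥1,800 (q = 3 of N = 9).
Relative gaps: (3800−800)/3800 = 0.7895; (3800−1400)/3800 = 0.6316; (3800−1800)/3800 = 0.5263.
Raised to α = 2.5: 0.55379; 0.31701; 0.20096.
Sum = 1.071759; FGT(2.5) = 1.071759 / 9 = 0.1191.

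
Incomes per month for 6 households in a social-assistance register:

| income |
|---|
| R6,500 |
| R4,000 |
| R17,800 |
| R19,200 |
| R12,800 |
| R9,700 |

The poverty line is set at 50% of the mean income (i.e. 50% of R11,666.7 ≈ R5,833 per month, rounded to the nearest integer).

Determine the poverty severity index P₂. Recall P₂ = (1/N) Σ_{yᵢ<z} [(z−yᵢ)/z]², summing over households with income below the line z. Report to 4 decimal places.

0.0165

Poor units: R4,000 (q = 1 of N = 6).
Relative gaps: (5833−4000)/5833 = 0.3142.
Squared: 0.0988.
Sum = 0.098751; P₂ = 0.098751 / 6 = 0.0165.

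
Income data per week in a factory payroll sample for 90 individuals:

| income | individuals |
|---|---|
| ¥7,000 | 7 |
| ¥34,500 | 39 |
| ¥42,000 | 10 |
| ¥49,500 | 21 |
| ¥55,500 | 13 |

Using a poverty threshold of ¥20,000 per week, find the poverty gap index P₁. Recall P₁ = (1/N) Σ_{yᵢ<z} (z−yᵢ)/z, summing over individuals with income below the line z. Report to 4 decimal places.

Below the line: 7×¥7,000 (q = 7 of N = 90).
Gap ratios (z−y)/z: (20000−7000)/20000 = 0.6500 (×7).
Σ = 4.550000. Dividing by the full population N = 90 gives P₁ = 0.0506.

0.0506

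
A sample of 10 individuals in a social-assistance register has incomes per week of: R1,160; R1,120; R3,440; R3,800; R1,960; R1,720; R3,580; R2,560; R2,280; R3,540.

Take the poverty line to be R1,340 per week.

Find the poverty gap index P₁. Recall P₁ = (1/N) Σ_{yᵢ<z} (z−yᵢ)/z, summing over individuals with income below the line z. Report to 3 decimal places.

Below z: R1,120, R1,160 (q = 2 of N = 10).
Relative gaps: (1340−1120)/1340 = 0.1642; (1340−1160)/1340 = 0.1343.
Sum of shortfalls = 0.298507; P₁ averages over all N: 0.298507 / 10 = 0.030.

0.030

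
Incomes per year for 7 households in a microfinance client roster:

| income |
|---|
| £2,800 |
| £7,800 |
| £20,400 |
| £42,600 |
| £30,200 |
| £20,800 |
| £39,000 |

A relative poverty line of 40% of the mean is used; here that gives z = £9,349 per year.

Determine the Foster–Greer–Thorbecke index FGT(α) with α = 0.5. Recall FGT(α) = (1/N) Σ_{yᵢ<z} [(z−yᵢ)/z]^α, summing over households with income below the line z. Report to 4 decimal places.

0.1777

Below the line: £2,800, £7,800 (q = 2 of N = 7).
Relative gaps: (9349−2800)/9349 = 0.7005; (9349−7800)/9349 = 0.1657.
Raised to α = 0.5: 0.83696; 0.40705.
Sum = 1.244006; FGT(0.5) = 1.244006 / 7 = 0.1777.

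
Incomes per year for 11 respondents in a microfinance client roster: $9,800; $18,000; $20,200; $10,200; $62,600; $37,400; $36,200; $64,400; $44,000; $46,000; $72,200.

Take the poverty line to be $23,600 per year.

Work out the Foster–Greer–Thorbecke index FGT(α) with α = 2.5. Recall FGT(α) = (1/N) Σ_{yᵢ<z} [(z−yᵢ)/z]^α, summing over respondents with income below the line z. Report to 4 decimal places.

0.0491

Incomes under z: $9,800, $10,200, $18,000, $20,200 (q = 4 of N = 11).
Relative gaps: (23600−9800)/23600 = 0.5847; (23600−10200)/23600 = 0.5678; (23600−18000)/23600 = 0.2373; (23600−20200)/23600 = 0.1441.
Raised to α = 2.5: 0.26147; 0.24293; 0.02743; 0.00788.
Sum = 0.539704; FGT(2.5) = 0.539704 / 11 = 0.0491.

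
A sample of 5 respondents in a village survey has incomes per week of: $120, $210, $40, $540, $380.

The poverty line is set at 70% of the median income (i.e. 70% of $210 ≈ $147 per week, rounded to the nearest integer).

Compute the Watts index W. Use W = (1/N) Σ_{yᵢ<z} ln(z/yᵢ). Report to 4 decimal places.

Poor units: $40, $120 (q = 2 of N = 5).
Log shortfalls: ln(147/40) = 1.3016; ln(147/120) = 0.2029.
W = 1.504494 / 5 = 0.3009.

0.3009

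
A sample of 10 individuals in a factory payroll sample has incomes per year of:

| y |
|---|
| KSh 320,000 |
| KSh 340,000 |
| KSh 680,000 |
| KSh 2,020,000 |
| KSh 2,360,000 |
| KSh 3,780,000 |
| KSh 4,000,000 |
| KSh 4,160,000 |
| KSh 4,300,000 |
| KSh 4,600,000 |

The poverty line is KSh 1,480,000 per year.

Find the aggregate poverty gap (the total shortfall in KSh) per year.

Below z: KSh 320,000, KSh 340,000, KSh 680,000 (q = 3 of N = 10).
Individual gaps: 1480000−320000 = 1160000; 1480000−340000 = 1140000; 1480000−680000 = 800000.
Aggregate gap = KSh 3,100,000.

KSh 3,100,000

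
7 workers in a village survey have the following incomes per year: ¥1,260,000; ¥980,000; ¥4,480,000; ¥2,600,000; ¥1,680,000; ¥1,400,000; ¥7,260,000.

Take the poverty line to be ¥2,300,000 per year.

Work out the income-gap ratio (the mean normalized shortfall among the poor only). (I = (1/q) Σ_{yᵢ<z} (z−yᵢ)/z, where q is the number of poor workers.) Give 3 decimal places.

Incomes under z: ¥980,000, ¥1,260,000, ¥1,400,000, ¥1,680,000 (q = 4 of N = 7).
Shortfall ratios (z−y)/z: 0.5739, 0.4522, 0.3913, 0.2696; sum = 1.686957.
The income-gap ratio divides by q (the poor only): 1.686957 / 4 = 0.422.

0.422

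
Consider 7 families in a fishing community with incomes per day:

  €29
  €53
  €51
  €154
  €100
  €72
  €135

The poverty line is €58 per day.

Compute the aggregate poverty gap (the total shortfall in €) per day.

Incomes under z: €29, €51, €53 (q = 3 of N = 7).
Individual gaps: 58−29 = 29; 58−51 = 7; 58−53 = 5.
Aggregate gap = €41.

€41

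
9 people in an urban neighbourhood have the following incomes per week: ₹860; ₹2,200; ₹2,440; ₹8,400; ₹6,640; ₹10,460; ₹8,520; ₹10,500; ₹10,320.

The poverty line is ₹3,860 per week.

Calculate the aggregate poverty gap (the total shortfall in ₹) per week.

₹6,080

Poor units: ₹860, ₹2,200, ₹2,440 (q = 3 of N = 9).
Individual gaps: 3860−860 = 3000; 3860−2200 = 1660; 3860−2440 = 1420.
Aggregate gap = ₹6,080.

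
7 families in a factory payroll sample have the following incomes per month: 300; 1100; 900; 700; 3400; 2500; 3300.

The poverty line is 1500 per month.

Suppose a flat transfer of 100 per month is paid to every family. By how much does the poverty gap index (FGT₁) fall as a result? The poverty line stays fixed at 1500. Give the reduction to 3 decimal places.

0.038

Before: below the line — 300, 700, 900, 1100; poverty gap index (FGT₁) = 0.28571.
After the 100 transfer: below the line — 400, 800, 1000, 1200; poverty gap index (FGT₁) = 0.24762.
Reduction = 0.28571 − 0.24762 = 0.038.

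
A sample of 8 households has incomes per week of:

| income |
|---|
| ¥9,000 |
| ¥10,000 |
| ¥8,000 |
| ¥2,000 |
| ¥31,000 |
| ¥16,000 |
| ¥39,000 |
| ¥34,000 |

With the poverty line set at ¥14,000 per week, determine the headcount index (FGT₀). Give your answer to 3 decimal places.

4 of the 8 households have income below ¥14,000.
H = 4/8 = 0.500.

0.500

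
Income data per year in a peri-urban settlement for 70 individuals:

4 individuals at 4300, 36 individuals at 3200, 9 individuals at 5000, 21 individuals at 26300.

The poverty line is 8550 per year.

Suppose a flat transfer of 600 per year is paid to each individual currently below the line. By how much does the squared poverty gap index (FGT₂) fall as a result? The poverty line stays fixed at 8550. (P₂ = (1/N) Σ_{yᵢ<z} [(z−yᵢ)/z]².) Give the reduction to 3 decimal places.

0.053

Before: below the line — 36×3200, 4×4300, 9×5000; squared poverty gap index (FGT₂) = 0.23765.
After the 600 transfer: below the line — 36×3800, 4×4900, 9×5600; squared poverty gap index (FGT₂) = 0.18445.
Reduction = 0.23765 − 0.18445 = 0.053.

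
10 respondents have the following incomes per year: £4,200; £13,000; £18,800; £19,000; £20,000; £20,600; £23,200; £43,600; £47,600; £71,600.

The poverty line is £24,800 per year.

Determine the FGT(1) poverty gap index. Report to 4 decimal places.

0.2210

Poor units: £4,200, £13,000, £18,800, £19,000, £20,000, £20,600, £23,200 (q = 7 of N = 10).
Shortfall ratios: (24800−4200)/24800 = 0.8306; (24800−13000)/24800 = 0.4758; (24800−18800)/24800 = 0.2419; (24800−19000)/24800 = 0.2339; (24800−20000)/24800 = 0.1935; (24800−20600)/24800 = 0.1694; (24800−23200)/24800 = 0.0645.
Σ = 2.209677. Dividing by the full population N = 10 gives P₁ = 0.2210.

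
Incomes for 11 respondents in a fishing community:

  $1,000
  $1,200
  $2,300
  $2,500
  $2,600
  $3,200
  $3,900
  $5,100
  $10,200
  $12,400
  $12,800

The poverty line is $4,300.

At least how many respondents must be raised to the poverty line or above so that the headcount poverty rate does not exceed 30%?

4

7 of the 11 respondents are poor, so H = 7/11 = 0.636.
A headcount ratio of at most 30% allows at most ⌊0.30 × 11⌋ = 3 poor respondents.
So at least 7 − 3 = 4 must be lifted.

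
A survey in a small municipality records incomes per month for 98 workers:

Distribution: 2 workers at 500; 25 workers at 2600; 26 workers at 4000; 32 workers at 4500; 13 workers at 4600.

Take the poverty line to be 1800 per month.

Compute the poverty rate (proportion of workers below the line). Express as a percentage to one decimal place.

2 of the 98 workers have income below 1800.
H = 2/98 = 2.0%.

2.0%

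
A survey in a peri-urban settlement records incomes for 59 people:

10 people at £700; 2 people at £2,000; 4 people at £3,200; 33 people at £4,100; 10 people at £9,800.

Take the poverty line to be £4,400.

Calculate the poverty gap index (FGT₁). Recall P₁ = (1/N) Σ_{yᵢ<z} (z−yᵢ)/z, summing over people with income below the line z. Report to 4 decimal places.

Below z: 10×£700, 2×£2,000, 4×£3,200, 33×£4,100 (q = 49 of N = 59).
Shortfall ratios: (4400−700)/4400 = 0.8409 (×10); (4400−2000)/4400 = 0.5455 (×2); (4400−3200)/4400 = 0.2727 (×4); (4400−4100)/4400 = 0.0682 (×33).
Sum of shortfalls = 12.840909; P₁ averages over all N: 12.840909 / 59 = 0.2176.

0.2176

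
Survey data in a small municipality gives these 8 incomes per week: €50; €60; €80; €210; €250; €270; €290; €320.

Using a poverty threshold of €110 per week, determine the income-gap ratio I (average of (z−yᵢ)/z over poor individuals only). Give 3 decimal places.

0.424

Below z: €50, €60, €80 (q = 3 of N = 8).
Relative gaps: 0.5455, 0.4545, 0.2727; sum = 1.272727.
I averages over the q = 3 poor units only: 1.272727 / 3 = 0.424.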